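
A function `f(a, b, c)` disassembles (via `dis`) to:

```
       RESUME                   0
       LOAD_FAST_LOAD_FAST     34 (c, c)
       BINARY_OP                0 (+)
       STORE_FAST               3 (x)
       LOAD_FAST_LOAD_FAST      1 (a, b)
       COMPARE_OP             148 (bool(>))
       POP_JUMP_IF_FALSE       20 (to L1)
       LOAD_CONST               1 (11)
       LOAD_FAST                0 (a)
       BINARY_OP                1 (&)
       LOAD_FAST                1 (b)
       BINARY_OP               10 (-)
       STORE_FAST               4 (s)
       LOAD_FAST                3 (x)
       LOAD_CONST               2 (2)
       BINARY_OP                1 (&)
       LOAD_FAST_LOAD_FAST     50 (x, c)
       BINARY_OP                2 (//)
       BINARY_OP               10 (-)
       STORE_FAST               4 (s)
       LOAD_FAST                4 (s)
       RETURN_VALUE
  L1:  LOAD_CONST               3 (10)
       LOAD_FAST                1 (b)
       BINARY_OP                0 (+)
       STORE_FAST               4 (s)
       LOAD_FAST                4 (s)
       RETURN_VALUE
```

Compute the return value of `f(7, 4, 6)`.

LOAD_FAST_LOAD_FAST c,c → push 6,6. Stack: [6, 6]
BINARY_OP + → 6 + 6 = 12. Stack: [12]
STORE_FAST x → x=12. Stack: []
LOAD_FAST_LOAD_FAST a,b → push 7,4. Stack: [7, 4]
COMPARE_OP bool(>) → 7 vs 4 = True. Stack: [True]
POP_JUMP_IF_FALSE → pop True; no jump. Stack: []
LOAD_CONST → push 11. Stack: [11]
LOAD_FAST a → push 7. Stack: [11, 7]
BINARY_OP & → 11 & 7 = 3. Stack: [3]
LOAD_FAST b → push 4. Stack: [3, 4]
BINARY_OP - → 3 - 4 = -1. Stack: [-1]
STORE_FAST s → s=-1. Stack: []
LOAD_FAST x → push 12. Stack: [12]
LOAD_CONST → push 2. Stack: [12, 2]
BINARY_OP & → 12 & 2 = 0. Stack: [0]
LOAD_FAST_LOAD_FAST x,c → push 12,6. Stack: [0, 12, 6]
BINARY_OP // → 12 // 6 = 2. Stack: [0, 2]
BINARY_OP - → 0 - 2 = -2. Stack: [-2]
STORE_FAST s → s=-2. Stack: []
LOAD_FAST s → push -2. Stack: [-2]
RETURN_VALUE → return -2.

-2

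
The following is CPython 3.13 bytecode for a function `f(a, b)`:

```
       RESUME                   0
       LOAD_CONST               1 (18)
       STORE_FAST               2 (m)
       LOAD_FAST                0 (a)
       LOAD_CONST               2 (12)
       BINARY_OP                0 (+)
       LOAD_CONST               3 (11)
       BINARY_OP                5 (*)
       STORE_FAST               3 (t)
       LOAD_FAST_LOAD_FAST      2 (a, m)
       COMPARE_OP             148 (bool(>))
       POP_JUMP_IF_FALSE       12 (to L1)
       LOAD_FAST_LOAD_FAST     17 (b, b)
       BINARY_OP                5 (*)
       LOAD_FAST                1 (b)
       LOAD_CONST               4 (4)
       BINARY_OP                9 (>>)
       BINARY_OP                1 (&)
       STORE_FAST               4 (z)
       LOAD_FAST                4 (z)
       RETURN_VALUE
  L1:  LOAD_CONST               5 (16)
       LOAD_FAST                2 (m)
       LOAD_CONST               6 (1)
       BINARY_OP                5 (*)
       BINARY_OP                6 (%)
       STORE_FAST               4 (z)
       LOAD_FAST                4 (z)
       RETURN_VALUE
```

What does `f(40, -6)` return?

36

LOAD_CONST → push 18. Stack: [18]
STORE_FAST m → m=18. Stack: []
LOAD_FAST a → push 40. Stack: [40]
LOAD_CONST → push 12. Stack: [40, 12]
BINARY_OP + → 40 + 12 = 52. Stack: [52]
LOAD_CONST → push 11. Stack: [52, 11]
BINARY_OP * → 52 * 11 = 572. Stack: [572]
STORE_FAST t → t=572. Stack: []
LOAD_FAST_LOAD_FAST a,m → push 40,18. Stack: [40, 18]
COMPARE_OP bool(>) → 40 vs 18 = True. Stack: [True]
POP_JUMP_IF_FALSE → pop True; no jump. Stack: []
LOAD_FAST_LOAD_FAST b,b → push -6,-6. Stack: [-6, -6]
BINARY_OP * → -6 * -6 = 36. Stack: [36]
LOAD_FAST b → push -6. Stack: [36, -6]
LOAD_CONST → push 4. Stack: [36, -6, 4]
BINARY_OP >> → -6 >> 4 = -1. Stack: [36, -1]
BINARY_OP & → 36 & -1 = 36. Stack: [36]
STORE_FAST z → z=36. Stack: []
LOAD_FAST z → push 36. Stack: [36]
RETURN_VALUE → return 36.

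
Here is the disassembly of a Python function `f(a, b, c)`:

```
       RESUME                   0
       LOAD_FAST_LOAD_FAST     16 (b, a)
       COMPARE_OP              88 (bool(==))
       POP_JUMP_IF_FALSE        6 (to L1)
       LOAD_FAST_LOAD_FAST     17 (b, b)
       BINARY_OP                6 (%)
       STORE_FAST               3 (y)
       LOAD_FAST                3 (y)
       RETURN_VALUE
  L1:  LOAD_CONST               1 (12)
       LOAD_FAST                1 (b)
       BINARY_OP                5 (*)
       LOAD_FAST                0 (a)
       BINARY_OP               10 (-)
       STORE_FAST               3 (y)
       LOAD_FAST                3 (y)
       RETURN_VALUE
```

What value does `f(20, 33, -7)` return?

376

LOAD_FAST_LOAD_FAST b,a → push 33,20. Stack: [33, 20]
COMPARE_OP bool(==) → 33 vs 20 = False. Stack: [False]
POP_JUMP_IF_FALSE → pop False; jump. Stack: []
LOAD_CONST → push 12. Stack: [12]
LOAD_FAST b → push 33. Stack: [12, 33]
BINARY_OP * → 12 * 33 = 396. Stack: [396]
LOAD_FAST a → push 20. Stack: [396, 20]
BINARY_OP - → 396 - 20 = 376. Stack: [376]
STORE_FAST y → y=376. Stack: []
LOAD_FAST y → push 376. Stack: [376]
RETURN_VALUE → return 376.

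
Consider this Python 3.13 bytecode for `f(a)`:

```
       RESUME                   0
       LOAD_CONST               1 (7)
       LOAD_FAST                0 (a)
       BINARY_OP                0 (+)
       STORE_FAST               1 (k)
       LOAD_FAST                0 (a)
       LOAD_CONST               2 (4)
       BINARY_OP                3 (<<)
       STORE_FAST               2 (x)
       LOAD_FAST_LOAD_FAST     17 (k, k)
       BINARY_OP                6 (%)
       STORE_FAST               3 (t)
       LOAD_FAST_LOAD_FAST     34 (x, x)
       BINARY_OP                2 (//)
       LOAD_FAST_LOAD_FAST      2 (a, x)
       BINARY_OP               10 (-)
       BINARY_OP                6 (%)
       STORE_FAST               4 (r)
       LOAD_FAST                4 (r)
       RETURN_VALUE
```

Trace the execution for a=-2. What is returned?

LOAD_CONST → push 7. Stack: [7]
LOAD_FAST a → push -2. Stack: [7, -2]
BINARY_OP + → 7 + -2 = 5. Stack: [5]
STORE_FAST k → k=5. Stack: []
LOAD_FAST a → push -2. Stack: [-2]
LOAD_CONST → push 4. Stack: [-2, 4]
BINARY_OP << → -2 << 4 = -32. Stack: [-32]
STORE_FAST x → x=-32. Stack: []
LOAD_FAST_LOAD_FAST k,k → push 5,5. Stack: [5, 5]
BINARY_OP % → 5 % 5 = 0. Stack: [0]
STORE_FAST t → t=0. Stack: []
LOAD_FAST_LOAD_FAST x,x → push -32,-32. Stack: [-32, -32]
BINARY_OP // → -32 // -32 = 1. Stack: [1]
LOAD_FAST_LOAD_FAST a,x → push -2,-32. Stack: [1, -2, -32]
BINARY_OP - → -2 - -32 = 30. Stack: [1, 30]
BINARY_OP % → 1 % 30 = 1. Stack: [1]
STORE_FAST r → r=1. Stack: []
LOAD_FAST r → push 1. Stack: [1]
RETURN_VALUE → return 1.

1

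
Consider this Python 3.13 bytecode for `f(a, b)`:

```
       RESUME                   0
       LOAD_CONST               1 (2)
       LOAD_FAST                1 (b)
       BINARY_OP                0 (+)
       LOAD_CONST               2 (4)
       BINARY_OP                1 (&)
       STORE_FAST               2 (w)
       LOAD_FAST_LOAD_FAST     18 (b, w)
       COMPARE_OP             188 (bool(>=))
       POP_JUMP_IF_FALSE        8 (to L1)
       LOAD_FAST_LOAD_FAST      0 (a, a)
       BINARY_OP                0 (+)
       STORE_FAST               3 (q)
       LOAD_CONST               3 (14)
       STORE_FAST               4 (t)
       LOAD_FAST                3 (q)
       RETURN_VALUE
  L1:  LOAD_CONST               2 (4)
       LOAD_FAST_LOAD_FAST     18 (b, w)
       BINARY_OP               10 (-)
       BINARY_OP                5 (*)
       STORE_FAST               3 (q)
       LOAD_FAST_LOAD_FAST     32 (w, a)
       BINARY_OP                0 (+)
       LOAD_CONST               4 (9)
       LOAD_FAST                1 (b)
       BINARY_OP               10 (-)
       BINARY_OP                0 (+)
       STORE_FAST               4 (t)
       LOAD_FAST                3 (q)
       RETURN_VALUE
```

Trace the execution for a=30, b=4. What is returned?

LOAD_CONST → push 2. Stack: [2]
LOAD_FAST b → push 4. Stack: [2, 4]
BINARY_OP + → 2 + 4 = 6. Stack: [6]
LOAD_CONST → push 4. Stack: [6, 4]
BINARY_OP & → 6 & 4 = 4. Stack: [4]
STORE_FAST w → w=4. Stack: []
LOAD_FAST_LOAD_FAST b,w → push 4,4. Stack: [4, 4]
COMPARE_OP bool(>=) → 4 vs 4 = True. Stack: [True]
POP_JUMP_IF_FALSE → pop True; no jump. Stack: []
LOAD_FAST_LOAD_FAST a,a → push 30,30. Stack: [30, 30]
BINARY_OP + → 30 + 30 = 60. Stack: [60]
STORE_FAST q → q=60. Stack: []
LOAD_CONST → push 14. Stack: [14]
STORE_FAST t → t=14. Stack: []
LOAD_FAST q → push 60. Stack: [60]
RETURN_VALUE → return 60.

60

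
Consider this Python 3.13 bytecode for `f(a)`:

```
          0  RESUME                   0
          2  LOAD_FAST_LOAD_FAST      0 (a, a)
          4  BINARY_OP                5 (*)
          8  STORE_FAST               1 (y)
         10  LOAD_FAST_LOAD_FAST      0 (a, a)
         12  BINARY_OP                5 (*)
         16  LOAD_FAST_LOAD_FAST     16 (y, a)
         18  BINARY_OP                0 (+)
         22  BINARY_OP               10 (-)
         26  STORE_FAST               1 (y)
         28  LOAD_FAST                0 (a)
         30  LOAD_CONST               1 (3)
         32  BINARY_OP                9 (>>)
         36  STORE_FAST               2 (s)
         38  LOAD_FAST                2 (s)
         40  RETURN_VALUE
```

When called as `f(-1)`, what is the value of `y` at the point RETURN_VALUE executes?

1

LOAD_FAST_LOAD_FAST a,a → push -1,-1. Stack: [-1, -1]
BINARY_OP * → -1 * -1 = 1. Stack: [1]
STORE_FAST y → y=1. Stack: []
LOAD_FAST_LOAD_FAST a,a → push -1,-1. Stack: [-1, -1]
BINARY_OP * → -1 * -1 = 1. Stack: [1]
LOAD_FAST_LOAD_FAST y,a → push 1,-1. Stack: [1, 1, -1]
BINARY_OP + → 1 + -1 = 0. Stack: [1, 0]
BINARY_OP - → 1 - 0 = 1. Stack: [1]
STORE_FAST y → y=1. Stack: []
LOAD_FAST a → push -1. Stack: [-1]
LOAD_CONST → push 3. Stack: [-1, 3]
BINARY_OP >> → -1 >> 3 = -1. Stack: [-1]
STORE_FAST s → s=-1. Stack: []
LOAD_FAST s → push -1. Stack: [-1]
RETURN_VALUE → return -1.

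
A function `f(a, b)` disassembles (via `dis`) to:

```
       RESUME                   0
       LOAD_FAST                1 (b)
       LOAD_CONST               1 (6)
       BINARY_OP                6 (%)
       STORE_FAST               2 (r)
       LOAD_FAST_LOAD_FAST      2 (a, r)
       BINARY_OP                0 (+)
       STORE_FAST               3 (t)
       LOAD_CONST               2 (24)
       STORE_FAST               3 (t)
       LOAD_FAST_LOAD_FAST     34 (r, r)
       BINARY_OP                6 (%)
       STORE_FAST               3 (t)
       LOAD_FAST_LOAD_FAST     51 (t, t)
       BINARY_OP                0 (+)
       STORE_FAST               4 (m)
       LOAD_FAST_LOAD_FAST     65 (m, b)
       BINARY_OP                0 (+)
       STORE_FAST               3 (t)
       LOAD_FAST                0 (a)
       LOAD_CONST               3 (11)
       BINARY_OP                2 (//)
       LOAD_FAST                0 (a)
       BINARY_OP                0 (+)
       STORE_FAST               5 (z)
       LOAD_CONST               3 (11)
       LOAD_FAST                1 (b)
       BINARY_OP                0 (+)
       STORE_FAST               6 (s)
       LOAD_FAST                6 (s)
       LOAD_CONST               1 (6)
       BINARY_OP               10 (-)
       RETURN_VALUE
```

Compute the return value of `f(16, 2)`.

7

LOAD_FAST b → push 2. Stack: [2]
LOAD_CONST → push 6. Stack: [2, 6]
BINARY_OP % → 2 % 6 = 2. Stack: [2]
STORE_FAST r → r=2. Stack: []
LOAD_FAST_LOAD_FAST a,r → push 16,2. Stack: [16, 2]
BINARY_OP + → 16 + 2 = 18. Stack: [18]
STORE_FAST t → t=18. Stack: []
LOAD_CONST → push 24. Stack: [24]
STORE_FAST t → t=24. Stack: []
LOAD_FAST_LOAD_FAST r,r → push 2,2. Stack: [2, 2]
BINARY_OP % → 2 % 2 = 0. Stack: [0]
STORE_FAST t → t=0. Stack: []
LOAD_FAST_LOAD_FAST t,t → push 0,0. Stack: [0, 0]
BINARY_OP + → 0 + 0 = 0. Stack: [0]
STORE_FAST m → m=0. Stack: []
LOAD_FAST_LOAD_FAST m,b → push 0,2. Stack: [0, 2]
BINARY_OP + → 0 + 2 = 2. Stack: [2]
STORE_FAST t → t=2. Stack: []
LOAD_FAST a → push 16. Stack: [16]
LOAD_CONST → push 11. Stack: [16, 11]
BINARY_OP // → 16 // 11 = 1. Stack: [1]
LOAD_FAST a → push 16. Stack: [1, 16]
BINARY_OP + → 1 + 16 = 17. Stack: [17]
STORE_FAST z → z=17. Stack: []
LOAD_CONST → push 11. Stack: [11]
LOAD_FAST b → push 2. Stack: [11, 2]
BINARY_OP + → 11 + 2 = 13. Stack: [13]
STORE_FAST s → s=13. Stack: []
LOAD_FAST s → push 13. Stack: [13]
LOAD_CONST → push 6. Stack: [13, 6]
BINARY_OP - → 13 - 6 = 7. Stack: [7]
RETURN_VALUE → return 7.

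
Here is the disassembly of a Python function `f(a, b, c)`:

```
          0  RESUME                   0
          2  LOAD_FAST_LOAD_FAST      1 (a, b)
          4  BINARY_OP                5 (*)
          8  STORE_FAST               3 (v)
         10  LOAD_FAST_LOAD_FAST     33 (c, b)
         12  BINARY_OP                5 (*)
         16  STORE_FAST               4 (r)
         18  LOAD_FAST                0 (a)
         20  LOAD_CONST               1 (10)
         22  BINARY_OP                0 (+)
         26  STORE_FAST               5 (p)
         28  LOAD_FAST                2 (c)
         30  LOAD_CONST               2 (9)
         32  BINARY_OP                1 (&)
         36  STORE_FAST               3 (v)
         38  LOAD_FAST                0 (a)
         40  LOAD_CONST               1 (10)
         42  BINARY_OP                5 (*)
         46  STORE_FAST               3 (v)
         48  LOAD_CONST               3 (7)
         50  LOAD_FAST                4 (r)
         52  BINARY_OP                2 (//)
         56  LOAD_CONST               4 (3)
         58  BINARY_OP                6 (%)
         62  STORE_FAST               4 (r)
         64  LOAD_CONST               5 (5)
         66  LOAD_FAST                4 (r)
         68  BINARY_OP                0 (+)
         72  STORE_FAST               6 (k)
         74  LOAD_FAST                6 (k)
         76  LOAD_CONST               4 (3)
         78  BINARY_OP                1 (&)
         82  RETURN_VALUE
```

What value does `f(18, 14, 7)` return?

LOAD_FAST_LOAD_FAST a,b → push 18,14. Stack: [18, 14]
BINARY_OP * → 18 * 14 = 252. Stack: [252]
STORE_FAST v → v=252. Stack: []
LOAD_FAST_LOAD_FAST c,b → push 7,14. Stack: [7, 14]
BINARY_OP * → 7 * 14 = 98. Stack: [98]
STORE_FAST r → r=98. Stack: []
LOAD_FAST a → push 18. Stack: [18]
LOAD_CONST → push 10. Stack: [18, 10]
BINARY_OP + → 18 + 10 = 28. Stack: [28]
STORE_FAST p → p=28. Stack: []
LOAD_FAST c → push 7. Stack: [7]
LOAD_CONST → push 9. Stack: [7, 9]
BINARY_OP & → 7 & 9 = 1. Stack: [1]
STORE_FAST v → v=1. Stack: []
LOAD_FAST a → push 18. Stack: [18]
LOAD_CONST → push 10. Stack: [18, 10]
BINARY_OP * → 18 * 10 = 180. Stack: [180]
STORE_FAST v → v=180. Stack: []
LOAD_CONST → push 7. Stack: [7]
LOAD_FAST r → push 98. Stack: [7, 98]
BINARY_OP // → 7 // 98 = 0. Stack: [0]
LOAD_CONST → push 3. Stack: [0, 3]
BINARY_OP % → 0 % 3 = 0. Stack: [0]
STORE_FAST r → r=0. Stack: []
LOAD_CONST → push 5. Stack: [5]
LOAD_FAST r → push 0. Stack: [5, 0]
BINARY_OP + → 5 + 0 = 5. Stack: [5]
STORE_FAST k → k=5. Stack: []
LOAD_FAST k → push 5. Stack: [5]
LOAD_CONST → push 3. Stack: [5, 3]
BINARY_OP & → 5 & 3 = 1. Stack: [1]
RETURN_VALUE → return 1.

1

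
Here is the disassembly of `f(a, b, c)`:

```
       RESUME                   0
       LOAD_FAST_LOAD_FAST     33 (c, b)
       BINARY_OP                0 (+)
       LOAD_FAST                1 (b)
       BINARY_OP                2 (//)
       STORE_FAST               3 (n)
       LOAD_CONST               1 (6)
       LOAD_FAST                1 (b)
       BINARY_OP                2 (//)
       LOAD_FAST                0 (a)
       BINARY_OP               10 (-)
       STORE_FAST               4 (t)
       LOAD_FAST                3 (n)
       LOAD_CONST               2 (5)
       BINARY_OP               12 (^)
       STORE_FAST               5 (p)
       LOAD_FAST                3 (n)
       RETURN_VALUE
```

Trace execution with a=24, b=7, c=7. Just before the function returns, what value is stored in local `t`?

LOAD_FAST_LOAD_FAST c,b → push 7,7. Stack: [7, 7]
BINARY_OP + → 7 + 7 = 14. Stack: [14]
LOAD_FAST b → push 7. Stack: [14, 7]
BINARY_OP // → 14 // 7 = 2. Stack: [2]
STORE_FAST n → n=2. Stack: []
LOAD_CONST → push 6. Stack: [6]
LOAD_FAST b → push 7. Stack: [6, 7]
BINARY_OP // → 6 // 7 = 0. Stack: [0]
LOAD_FAST a → push 24. Stack: [0, 24]
BINARY_OP - → 0 - 24 = -24. Stack: [-24]
STORE_FAST t → t=-24. Stack: []
LOAD_FAST n → push 2. Stack: [2]
LOAD_CONST → push 5. Stack: [2, 5]
BINARY_OP ^ → 2 ^ 5 = 7. Stack: [7]
STORE_FAST p → p=7. Stack: []
LOAD_FAST n → push 2. Stack: [2]
RETURN_VALUE → return 2.

-24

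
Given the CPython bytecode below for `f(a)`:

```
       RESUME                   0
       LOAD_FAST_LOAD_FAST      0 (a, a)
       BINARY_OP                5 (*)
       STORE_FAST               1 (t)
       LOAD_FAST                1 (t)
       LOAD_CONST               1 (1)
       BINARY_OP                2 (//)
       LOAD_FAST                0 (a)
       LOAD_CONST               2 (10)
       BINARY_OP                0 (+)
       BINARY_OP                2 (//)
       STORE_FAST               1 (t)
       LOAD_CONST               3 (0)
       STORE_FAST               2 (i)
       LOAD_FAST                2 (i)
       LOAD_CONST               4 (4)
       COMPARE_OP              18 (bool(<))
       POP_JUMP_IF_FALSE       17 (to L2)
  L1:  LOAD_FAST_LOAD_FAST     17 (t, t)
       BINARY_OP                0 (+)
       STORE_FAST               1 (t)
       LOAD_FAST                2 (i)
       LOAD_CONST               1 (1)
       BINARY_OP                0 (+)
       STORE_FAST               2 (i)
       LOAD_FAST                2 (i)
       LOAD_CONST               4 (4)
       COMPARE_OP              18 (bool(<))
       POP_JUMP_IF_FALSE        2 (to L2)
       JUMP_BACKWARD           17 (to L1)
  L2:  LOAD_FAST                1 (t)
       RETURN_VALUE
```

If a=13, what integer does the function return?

LOAD_FAST_LOAD_FAST a,a → push 13,13. Stack: [13, 13]
BINARY_OP * → 13 * 13 = 169. Stack: [169]
STORE_FAST t → t=169. Stack: []
LOAD_FAST t → push 169. Stack: [169]
LOAD_CONST → push 1. Stack: [169, 1]
BINARY_OP // → 169 // 1 = 169. Stack: [169]
LOAD_FAST a → push 13. Stack: [169, 13]
LOAD_CONST → push 10. Stack: [169, 13, 10]
BINARY_OP + → 13 + 10 = 23. Stack: [169, 23]
BINARY_OP // → 169 // 23 = 7. Stack: [7]
STORE_FAST t → t=7. Stack: []
LOAD_CONST → push 0. Stack: [0]
STORE_FAST i → i=0. Stack: []
LOAD_FAST i → push 0. Stack: [0]
LOAD_CONST → push 4. Stack: [0, 4]
COMPARE_OP bool(<) → 0 vs 4 = True. Stack: [True]
POP_JUMP_IF_FALSE → pop True; no jump. Stack: []
LOAD_FAST_LOAD_FAST t,t → push 7,7. Stack: [7, 7]
BINARY_OP + → 7 + 7 = 14. Stack: [14]
STORE_FAST t → t=14. Stack: []
LOAD_FAST i → push 0. Stack: [0]
LOAD_CONST → push 1. Stack: [0, 1]
BINARY_OP + → 0 + 1 = 1. Stack: [1]
STORE_FAST i → i=1. Stack: []
LOAD_FAST i → push 1. Stack: [1]
LOAD_CONST → push 4. Stack: [1, 4]
COMPARE_OP bool(<) → 1 vs 4 = True. Stack: [True]
POP_JUMP_IF_FALSE → pop True; no jump. Stack: []
LOAD_FAST_LOAD_FAST t,t → push 14,14. Stack: [14, 14]
BINARY_OP + → 14 + 14 = 28. Stack: [28]
STORE_FAST t → t=28. Stack: []
LOAD_FAST i → push 1. Stack: [1]
LOAD_CONST → push 1. Stack: [1, 1]
BINARY_OP + → 1 + 1 = 2. Stack: [2]
STORE_FAST i → i=2. Stack: []
LOAD_FAST i → push 2. Stack: [2]
LOAD_CONST → push 4. Stack: [2, 4]
COMPARE_OP bool(<) → 2 vs 4 = True. Stack: [True]
POP_JUMP_IF_FALSE → pop True; no jump. Stack: []
LOAD_FAST_LOAD_FAST t,t → push 28,28. Stack: [28, 28]
BINARY_OP + → 28 + 28 = 56. Stack: [56]
STORE_FAST t → t=56. Stack: []
LOAD_FAST i → push 2. Stack: [2]
LOAD_CONST → push 1. Stack: [2, 1]
BINARY_OP + → 2 + 1 = 3. Stack: [3]
STORE_FAST i → i=3. Stack: []
LOAD_FAST i → push 3. Stack: [3]
LOAD_CONST → push 4. Stack: [3, 4]
COMPARE_OP bool(<) → 3 vs 4 = True. Stack: [True]
POP_JUMP_IF_FALSE → pop True; no jump. Stack: []
LOAD_FAST_LOAD_FAST t,t → push 56,56. Stack: [56, 56]
BINARY_OP + → 56 + 56 = 112. Stack: [112]
STORE_FAST t → t=112. Stack: []
LOAD_FAST i → push 3. Stack: [3]
LOAD_CONST → push 1. Stack: [3, 1]
BINARY_OP + → 3 + 1 = 4. Stack: [4]
STORE_FAST i → i=4. Stack: []
LOAD_FAST i → push 4. Stack: [4]
LOAD_CONST → push 4. Stack: [4, 4]
COMPARE_OP bool(<) → 4 vs 4 = False. Stack: [False]
POP_JUMP_IF_FALSE → pop False; jump. Stack: []
LOAD_FAST t → push 112. Stack: [112]
RETURN_VALUE → return 112.

112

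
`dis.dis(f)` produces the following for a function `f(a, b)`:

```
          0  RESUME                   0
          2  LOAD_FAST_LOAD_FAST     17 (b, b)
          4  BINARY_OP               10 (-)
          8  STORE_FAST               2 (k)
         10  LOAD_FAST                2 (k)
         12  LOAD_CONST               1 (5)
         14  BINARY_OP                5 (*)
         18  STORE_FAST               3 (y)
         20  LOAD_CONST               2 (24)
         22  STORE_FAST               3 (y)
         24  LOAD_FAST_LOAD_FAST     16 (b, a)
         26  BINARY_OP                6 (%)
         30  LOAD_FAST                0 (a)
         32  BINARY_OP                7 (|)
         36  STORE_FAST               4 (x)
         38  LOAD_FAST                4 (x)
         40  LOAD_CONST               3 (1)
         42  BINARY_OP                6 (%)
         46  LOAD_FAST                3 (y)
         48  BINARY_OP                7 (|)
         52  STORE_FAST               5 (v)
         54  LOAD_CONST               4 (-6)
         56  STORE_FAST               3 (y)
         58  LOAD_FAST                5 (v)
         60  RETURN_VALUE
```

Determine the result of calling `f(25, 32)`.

LOAD_FAST_LOAD_FAST b,b → push 32,32. Stack: [32, 32]
BINARY_OP - → 32 - 32 = 0. Stack: [0]
STORE_FAST k → k=0. Stack: []
LOAD_FAST k → push 0. Stack: [0]
LOAD_CONST → push 5. Stack: [0, 5]
BINARY_OP * → 0 * 5 = 0. Stack: [0]
STORE_FAST y → y=0. Stack: []
LOAD_CONST → push 24. Stack: [24]
STORE_FAST y → y=24. Stack: []
LOAD_FAST_LOAD_FAST b,a → push 32,25. Stack: [32, 25]
BINARY_OP % → 32 % 25 = 7. Stack: [7]
LOAD_FAST a → push 25. Stack: [7, 25]
BINARY_OP | → 7 | 25 = 31. Stack: [31]
STORE_FAST x → x=31. Stack: []
LOAD_FAST x → push 31. Stack: [31]
LOAD_CONST → push 1. Stack: [31, 1]
BINARY_OP % → 31 % 1 = 0. Stack: [0]
LOAD_FAST y → push 24. Stack: [0, 24]
BINARY_OP | → 0 | 24 = 24. Stack: [24]
STORE_FAST v → v=24. Stack: []
LOAD_CONST → push -6. Stack: [-6]
STORE_FAST y → y=-6. Stack: []
LOAD_FAST v → push 24. Stack: [24]
RETURN_VALUE → return 24.

24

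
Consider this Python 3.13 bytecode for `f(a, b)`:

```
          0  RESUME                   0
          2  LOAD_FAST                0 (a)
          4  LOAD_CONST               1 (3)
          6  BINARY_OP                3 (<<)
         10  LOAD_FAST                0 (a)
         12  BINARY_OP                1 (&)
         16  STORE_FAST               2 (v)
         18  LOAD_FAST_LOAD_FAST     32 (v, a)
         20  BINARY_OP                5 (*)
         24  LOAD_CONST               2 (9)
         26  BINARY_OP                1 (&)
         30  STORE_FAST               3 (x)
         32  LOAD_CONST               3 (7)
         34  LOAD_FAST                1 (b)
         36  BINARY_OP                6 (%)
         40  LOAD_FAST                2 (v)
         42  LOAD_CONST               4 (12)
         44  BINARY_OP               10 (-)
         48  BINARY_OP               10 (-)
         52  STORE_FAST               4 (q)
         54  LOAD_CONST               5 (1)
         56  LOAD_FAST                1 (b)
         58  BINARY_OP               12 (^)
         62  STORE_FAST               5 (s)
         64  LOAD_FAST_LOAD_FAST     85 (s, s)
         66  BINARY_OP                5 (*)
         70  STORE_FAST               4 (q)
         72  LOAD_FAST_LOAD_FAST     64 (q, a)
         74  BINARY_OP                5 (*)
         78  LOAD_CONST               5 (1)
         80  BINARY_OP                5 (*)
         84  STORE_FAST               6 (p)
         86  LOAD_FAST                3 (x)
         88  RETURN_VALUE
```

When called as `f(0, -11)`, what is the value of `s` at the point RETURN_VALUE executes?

-12

LOAD_FAST a → push 0. Stack: [0]
LOAD_CONST → push 3. Stack: [0, 3]
BINARY_OP << → 0 << 3 = 0. Stack: [0]
LOAD_FAST a → push 0. Stack: [0, 0]
BINARY_OP & → 0 & 0 = 0. Stack: [0]
STORE_FAST v → v=0. Stack: []
LOAD_FAST_LOAD_FAST v,a → push 0,0. Stack: [0, 0]
BINARY_OP * → 0 * 0 = 0. Stack: [0]
LOAD_CONST → push 9. Stack: [0, 9]
BINARY_OP & → 0 & 9 = 0. Stack: [0]
STORE_FAST x → x=0. Stack: []
LOAD_CONST → push 7. Stack: [7]
LOAD_FAST b → push -11. Stack: [7, -11]
BINARY_OP % → 7 % -11 = -4. Stack: [-4]
LOAD_FAST v → push 0. Stack: [-4, 0]
LOAD_CONST → push 12. Stack: [-4, 0, 12]
BINARY_OP - → 0 - 12 = -12. Stack: [-4, -12]
BINARY_OP - → -4 - -12 = 8. Stack: [8]
STORE_FAST q → q=8. Stack: []
LOAD_CONST → push 1. Stack: [1]
LOAD_FAST b → push -11. Stack: [1, -11]
BINARY_OP ^ → 1 ^ -11 = -12. Stack: [-12]
STORE_FAST s → s=-12. Stack: []
LOAD_FAST_LOAD_FAST s,s → push -12,-12. Stack: [-12, -12]
BINARY_OP * → -12 * -12 = 144. Stack: [144]
STORE_FAST q → q=144. Stack: []
LOAD_FAST_LOAD_FAST q,a → push 144,0. Stack: [144, 0]
BINARY_OP * → 144 * 0 = 0. Stack: [0]
LOAD_CONST → push 1. Stack: [0, 1]
BINARY_OP * → 0 * 1 = 0. Stack: [0]
STORE_FAST p → p=0. Stack: []
LOAD_FAST x → push 0. Stack: [0]
RETURN_VALUE → return 0.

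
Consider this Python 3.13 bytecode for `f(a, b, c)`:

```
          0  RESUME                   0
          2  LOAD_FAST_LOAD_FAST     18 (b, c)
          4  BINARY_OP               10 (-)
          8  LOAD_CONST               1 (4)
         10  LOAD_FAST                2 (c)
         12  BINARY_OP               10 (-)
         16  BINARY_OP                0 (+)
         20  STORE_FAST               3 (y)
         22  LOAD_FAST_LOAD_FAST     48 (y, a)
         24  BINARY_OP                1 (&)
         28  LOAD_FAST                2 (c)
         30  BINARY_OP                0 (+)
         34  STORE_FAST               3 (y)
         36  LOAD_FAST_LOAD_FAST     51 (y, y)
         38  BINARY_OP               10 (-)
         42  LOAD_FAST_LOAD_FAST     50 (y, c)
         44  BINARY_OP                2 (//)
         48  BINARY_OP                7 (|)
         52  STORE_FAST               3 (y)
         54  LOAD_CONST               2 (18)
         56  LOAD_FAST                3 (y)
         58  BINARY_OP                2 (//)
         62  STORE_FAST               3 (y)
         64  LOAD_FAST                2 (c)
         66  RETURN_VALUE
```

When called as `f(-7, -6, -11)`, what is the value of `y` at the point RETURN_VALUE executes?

LOAD_FAST_LOAD_FAST b,c → push -6,-11. Stack: [-6, -11]
BINARY_OP - → -6 - -11 = 5. Stack: [5]
LOAD_CONST → push 4. Stack: [5, 4]
LOAD_FAST c → push -11. Stack: [5, 4, -11]
BINARY_OP - → 4 - -11 = 15. Stack: [5, 15]
BINARY_OP + → 5 + 15 = 20. Stack: [20]
STORE_FAST y → y=20. Stack: []
LOAD_FAST_LOAD_FAST y,a → push 20,-7. Stack: [20, -7]
BINARY_OP & → 20 & -7 = 16. Stack: [16]
LOAD_FAST c → push -11. Stack: [16, -11]
BINARY_OP + → 16 + -11 = 5. Stack: [5]
STORE_FAST y → y=5. Stack: []
LOAD_FAST_LOAD_FAST y,y → push 5,5. Stack: [5, 5]
BINARY_OP - → 5 - 5 = 0. Stack: [0]
LOAD_FAST_LOAD_FAST y,c → push 5,-11. Stack: [0, 5, -11]
BINARY_OP // → 5 // -11 = -1. Stack: [0, -1]
BINARY_OP | → 0 | -1 = -1. Stack: [-1]
STORE_FAST y → y=-1. Stack: []
LOAD_CONST → push 18. Stack: [18]
LOAD_FAST y → push -1. Stack: [18, -1]
BINARY_OP // → 18 // -1 = -18. Stack: [-18]
STORE_FAST y → y=-18. Stack: []
LOAD_FAST c → push -11. Stack: [-11]
RETURN_VALUE → return -11.

-18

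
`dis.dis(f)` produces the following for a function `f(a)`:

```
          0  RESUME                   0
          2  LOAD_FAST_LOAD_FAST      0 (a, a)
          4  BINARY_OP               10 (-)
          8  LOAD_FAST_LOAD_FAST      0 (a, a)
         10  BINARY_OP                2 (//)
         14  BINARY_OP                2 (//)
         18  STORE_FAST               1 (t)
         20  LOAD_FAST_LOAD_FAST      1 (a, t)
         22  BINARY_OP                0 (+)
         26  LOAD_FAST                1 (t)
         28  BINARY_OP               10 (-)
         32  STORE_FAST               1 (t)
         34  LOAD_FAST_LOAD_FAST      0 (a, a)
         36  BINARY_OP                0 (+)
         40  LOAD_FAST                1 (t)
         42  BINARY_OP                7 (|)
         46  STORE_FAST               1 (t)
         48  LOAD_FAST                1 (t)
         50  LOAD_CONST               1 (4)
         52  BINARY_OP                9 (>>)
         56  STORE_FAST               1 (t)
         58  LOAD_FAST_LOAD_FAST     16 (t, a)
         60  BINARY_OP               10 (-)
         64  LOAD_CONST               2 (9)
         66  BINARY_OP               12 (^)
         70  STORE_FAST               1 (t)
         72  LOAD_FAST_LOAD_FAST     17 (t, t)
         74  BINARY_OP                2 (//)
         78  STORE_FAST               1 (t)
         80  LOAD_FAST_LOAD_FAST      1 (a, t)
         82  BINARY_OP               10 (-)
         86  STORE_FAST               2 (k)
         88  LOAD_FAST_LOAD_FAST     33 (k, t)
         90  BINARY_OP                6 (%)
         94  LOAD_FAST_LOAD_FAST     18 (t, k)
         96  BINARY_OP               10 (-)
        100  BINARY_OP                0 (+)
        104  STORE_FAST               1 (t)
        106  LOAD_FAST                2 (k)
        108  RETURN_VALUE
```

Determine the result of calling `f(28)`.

LOAD_FAST_LOAD_FAST a,a → push 28,28. Stack: [28, 28]
BINARY_OP - → 28 - 28 = 0. Stack: [0]
LOAD_FAST_LOAD_FAST a,a → push 28,28. Stack: [0, 28, 28]
BINARY_OP // → 28 // 28 = 1. Stack: [0, 1]
BINARY_OP // → 0 // 1 = 0. Stack: [0]
STORE_FAST t → t=0. Stack: []
LOAD_FAST_LOAD_FAST a,t → push 28,0. Stack: [28, 0]
BINARY_OP + → 28 + 0 = 28. Stack: [28]
LOAD_FAST t → push 0. Stack: [28, 0]
BINARY_OP - → 28 - 0 = 28. Stack: [28]
STORE_FAST t → t=28. Stack: []
LOAD_FAST_LOAD_FAST a,a → push 28,28. Stack: [28, 28]
BINARY_OP + → 28 + 28 = 56. Stack: [56]
LOAD_FAST t → push 28. Stack: [56, 28]
BINARY_OP | → 56 | 28 = 60. Stack: [60]
STORE_FAST t → t=60. Stack: []
LOAD_FAST t → push 60. Stack: [60]
LOAD_CONST → push 4. Stack: [60, 4]
BINARY_OP >> → 60 >> 4 = 3. Stack: [3]
STORE_FAST t → t=3. Stack: []
LOAD_FAST_LOAD_FAST t,a → push 3,28. Stack: [3, 28]
BINARY_OP - → 3 - 28 = -25. Stack: [-25]
LOAD_CONST → push 9. Stack: [-25, 9]
BINARY_OP ^ → -25 ^ 9 = -18. Stack: [-18]
STORE_FAST t → t=-18. Stack: []
LOAD_FAST_LOAD_FAST t,t → push -18,-18. Stack: [-18, -18]
BINARY_OP // → -18 // -18 = 1. Stack: [1]
STORE_FAST t → t=1. Stack: []
LOAD_FAST_LOAD_FAST a,t → push 28,1. Stack: [28, 1]
BINARY_OP - → 28 - 1 = 27. Stack: [27]
STORE_FAST k → k=27. Stack: []
LOAD_FAST_LOAD_FAST k,t → push 27,1. Stack: [27, 1]
BINARY_OP % → 27 % 1 = 0. Stack: [0]
LOAD_FAST_LOAD_FAST t,k → push 1,27. Stack: [0, 1, 27]
BINARY_OP - → 1 - 27 = -26. Stack: [0, -26]
BINARY_OP + → 0 + -26 = -26. Stack: [-26]
STORE_FAST t → t=-26. Stack: []
LOAD_FAST k → push 27. Stack: [27]
RETURN_VALUE → return 27.

27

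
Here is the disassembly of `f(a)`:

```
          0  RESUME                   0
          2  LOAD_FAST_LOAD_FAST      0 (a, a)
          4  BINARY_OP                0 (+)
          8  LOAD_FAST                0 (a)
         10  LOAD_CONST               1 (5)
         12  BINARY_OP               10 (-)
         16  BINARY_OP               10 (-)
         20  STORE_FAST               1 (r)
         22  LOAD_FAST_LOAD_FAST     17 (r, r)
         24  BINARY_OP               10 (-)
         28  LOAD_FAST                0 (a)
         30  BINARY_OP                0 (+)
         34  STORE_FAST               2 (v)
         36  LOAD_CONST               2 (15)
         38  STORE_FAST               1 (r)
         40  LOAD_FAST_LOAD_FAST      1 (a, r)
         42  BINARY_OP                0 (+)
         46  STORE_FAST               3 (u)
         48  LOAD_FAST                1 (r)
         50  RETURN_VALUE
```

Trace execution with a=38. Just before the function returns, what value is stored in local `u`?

53

LOAD_FAST_LOAD_FAST a,a → push 38,38. Stack: [38, 38]
BINARY_OP + → 38 + 38 = 76. Stack: [76]
LOAD_FAST a → push 38. Stack: [76, 38]
LOAD_CONST → push 5. Stack: [76, 38, 5]
BINARY_OP - → 38 - 5 = 33. Stack: [76, 33]
BINARY_OP - → 76 - 33 = 43. Stack: [43]
STORE_FAST r → r=43. Stack: []
LOAD_FAST_LOAD_FAST r,r → push 43,43. Stack: [43, 43]
BINARY_OP - → 43 - 43 = 0. Stack: [0]
LOAD_FAST a → push 38. Stack: [0, 38]
BINARY_OP + → 0 + 38 = 38. Stack: [38]
STORE_FAST v → v=38. Stack: []
LOAD_CONST → push 15. Stack: [15]
STORE_FAST r → r=15. Stack: []
LOAD_FAST_LOAD_FAST a,r → push 38,15. Stack: [38, 15]
BINARY_OP + → 38 + 15 = 53. Stack: [53]
STORE_FAST u → u=53. Stack: []
LOAD_FAST r → push 15. Stack: [15]
RETURN_VALUE → return 15.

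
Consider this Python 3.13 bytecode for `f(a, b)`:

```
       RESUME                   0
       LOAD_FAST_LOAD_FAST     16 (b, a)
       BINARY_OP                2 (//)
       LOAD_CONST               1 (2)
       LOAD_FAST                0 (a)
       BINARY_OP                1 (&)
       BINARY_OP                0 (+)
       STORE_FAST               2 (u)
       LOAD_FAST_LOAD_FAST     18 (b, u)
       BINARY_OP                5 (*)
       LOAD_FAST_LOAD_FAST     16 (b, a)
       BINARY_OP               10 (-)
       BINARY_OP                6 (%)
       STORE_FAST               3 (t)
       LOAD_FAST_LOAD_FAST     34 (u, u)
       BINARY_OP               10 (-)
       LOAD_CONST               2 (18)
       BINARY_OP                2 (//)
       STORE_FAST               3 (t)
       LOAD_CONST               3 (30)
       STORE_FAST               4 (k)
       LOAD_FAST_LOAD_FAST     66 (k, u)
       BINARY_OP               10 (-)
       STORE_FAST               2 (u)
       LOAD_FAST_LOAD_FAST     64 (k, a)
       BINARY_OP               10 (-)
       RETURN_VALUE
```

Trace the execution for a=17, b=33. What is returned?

13

LOAD_FAST_LOAD_FAST b,a → push 33,17. Stack: [33, 17]
BINARY_OP // → 33 // 17 = 1. Stack: [1]
LOAD_CONST → push 2. Stack: [1, 2]
LOAD_FAST a → push 17. Stack: [1, 2, 17]
BINARY_OP & → 2 & 17 = 0. Stack: [1, 0]
BINARY_OP + → 1 + 0 = 1. Stack: [1]
STORE_FAST u → u=1. Stack: []
LOAD_FAST_LOAD_FAST b,u → push 33,1. Stack: [33, 1]
BINARY_OP * → 33 * 1 = 33. Stack: [33]
LOAD_FAST_LOAD_FAST b,a → push 33,17. Stack: [33, 33, 17]
BINARY_OP - → 33 - 17 = 16. Stack: [33, 16]
BINARY_OP % → 33 % 16 = 1. Stack: [1]
STORE_FAST t → t=1. Stack: []
LOAD_FAST_LOAD_FAST u,u → push 1,1. Stack: [1, 1]
BINARY_OP - → 1 - 1 = 0. Stack: [0]
LOAD_CONST → push 18. Stack: [0, 18]
BINARY_OP // → 0 // 18 = 0. Stack: [0]
STORE_FAST t → t=0. Stack: []
LOAD_CONST → push 30. Stack: [30]
STORE_FAST k → k=30. Stack: []
LOAD_FAST_LOAD_FAST k,u → push 30,1. Stack: [30, 1]
BINARY_OP - → 30 - 1 = 29. Stack: [29]
STORE_FAST u → u=29. Stack: []
LOAD_FAST_LOAD_FAST k,a → push 30,17. Stack: [30, 17]
BINARY_OP - → 30 - 17 = 13. Stack: [13]
RETURN_VALUE → return 13.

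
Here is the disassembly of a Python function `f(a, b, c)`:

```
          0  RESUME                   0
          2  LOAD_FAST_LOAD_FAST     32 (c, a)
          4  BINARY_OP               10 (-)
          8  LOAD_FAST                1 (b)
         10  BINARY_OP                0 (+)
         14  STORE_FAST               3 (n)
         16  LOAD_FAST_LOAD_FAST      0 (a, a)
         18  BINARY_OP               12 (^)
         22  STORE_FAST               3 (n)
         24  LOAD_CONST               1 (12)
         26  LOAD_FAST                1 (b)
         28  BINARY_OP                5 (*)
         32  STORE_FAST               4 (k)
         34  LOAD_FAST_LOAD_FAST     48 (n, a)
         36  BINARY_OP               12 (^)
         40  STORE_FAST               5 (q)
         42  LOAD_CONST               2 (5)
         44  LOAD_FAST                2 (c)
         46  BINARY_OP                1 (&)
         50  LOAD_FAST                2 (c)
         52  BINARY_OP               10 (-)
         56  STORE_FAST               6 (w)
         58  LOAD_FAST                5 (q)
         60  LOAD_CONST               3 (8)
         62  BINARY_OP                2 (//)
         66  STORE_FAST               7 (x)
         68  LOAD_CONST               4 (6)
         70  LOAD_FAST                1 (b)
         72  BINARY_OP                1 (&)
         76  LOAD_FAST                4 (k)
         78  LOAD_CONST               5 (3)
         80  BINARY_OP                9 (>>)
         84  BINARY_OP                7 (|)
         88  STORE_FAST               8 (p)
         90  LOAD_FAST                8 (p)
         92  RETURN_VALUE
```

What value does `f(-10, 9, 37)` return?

13

LOAD_FAST_LOAD_FAST c,a → push 37,-10. Stack: [37, -10]
BINARY_OP - → 37 - -10 = 47. Stack: [47]
LOAD_FAST b → push 9. Stack: [47, 9]
BINARY_OP + → 47 + 9 = 56. Stack: [56]
STORE_FAST n → n=56. Stack: []
LOAD_FAST_LOAD_FAST a,a → push -10,-10. Stack: [-10, -10]
BINARY_OP ^ → -10 ^ -10 = 0. Stack: [0]
STORE_FAST n → n=0. Stack: []
LOAD_CONST → push 12. Stack: [12]
LOAD_FAST b → push 9. Stack: [12, 9]
BINARY_OP * → 12 * 9 = 108. Stack: [108]
STORE_FAST k → k=108. Stack: []
LOAD_FAST_LOAD_FAST n,a → push 0,-10. Stack: [0, -10]
BINARY_OP ^ → 0 ^ -10 = -10. Stack: [-10]
STORE_FAST q → q=-10. Stack: []
LOAD_CONST → push 5. Stack: [5]
LOAD_FAST c → push 37. Stack: [5, 37]
BINARY_OP & → 5 & 37 = 5. Stack: [5]
LOAD_FAST c → push 37. Stack: [5, 37]
BINARY_OP - → 5 - 37 = -32. Stack: [-32]
STORE_FAST w → w=-32. Stack: []
LOAD_FAST q → push -10. Stack: [-10]
LOAD_CONST → push 8. Stack: [-10, 8]
BINARY_OP // → -10 // 8 = -2. Stack: [-2]
STORE_FAST x → x=-2. Stack: []
LOAD_CONST → push 6. Stack: [6]
LOAD_FAST b → push 9. Stack: [6, 9]
BINARY_OP & → 6 & 9 = 0. Stack: [0]
LOAD_FAST k → push 108. Stack: [0, 108]
LOAD_CONST → push 3. Stack: [0, 108, 3]
BINARY_OP >> → 108 >> 3 = 13. Stack: [0, 13]
BINARY_OP | → 0 | 13 = 13. Stack: [13]
STORE_FAST p → p=13. Stack: []
LOAD_FAST p → push 13. Stack: [13]
RETURN_VALUE → return 13.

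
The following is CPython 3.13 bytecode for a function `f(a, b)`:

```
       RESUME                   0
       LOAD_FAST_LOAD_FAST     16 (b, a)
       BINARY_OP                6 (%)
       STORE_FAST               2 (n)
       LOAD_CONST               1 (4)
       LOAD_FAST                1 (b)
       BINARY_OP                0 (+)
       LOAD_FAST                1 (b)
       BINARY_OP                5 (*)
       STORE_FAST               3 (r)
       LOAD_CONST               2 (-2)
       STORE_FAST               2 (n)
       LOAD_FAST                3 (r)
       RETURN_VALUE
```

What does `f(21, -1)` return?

-3

LOAD_FAST_LOAD_FAST b,a → push -1,21. Stack: [-1, 21]
BINARY_OP % → -1 % 21 = 20. Stack: [20]
STORE_FAST n → n=20. Stack: []
LOAD_CONST → push 4. Stack: [4]
LOAD_FAST b → push -1. Stack: [4, -1]
BINARY_OP + → 4 + -1 = 3. Stack: [3]
LOAD_FAST b → push -1. Stack: [3, -1]
BINARY_OP * → 3 * -1 = -3. Stack: [-3]
STORE_FAST r → r=-3. Stack: []
LOAD_CONST → push -2. Stack: [-2]
STORE_FAST n → n=-2. Stack: []
LOAD_FAST r → push -3. Stack: [-3]
RETURN_VALUE → return -3.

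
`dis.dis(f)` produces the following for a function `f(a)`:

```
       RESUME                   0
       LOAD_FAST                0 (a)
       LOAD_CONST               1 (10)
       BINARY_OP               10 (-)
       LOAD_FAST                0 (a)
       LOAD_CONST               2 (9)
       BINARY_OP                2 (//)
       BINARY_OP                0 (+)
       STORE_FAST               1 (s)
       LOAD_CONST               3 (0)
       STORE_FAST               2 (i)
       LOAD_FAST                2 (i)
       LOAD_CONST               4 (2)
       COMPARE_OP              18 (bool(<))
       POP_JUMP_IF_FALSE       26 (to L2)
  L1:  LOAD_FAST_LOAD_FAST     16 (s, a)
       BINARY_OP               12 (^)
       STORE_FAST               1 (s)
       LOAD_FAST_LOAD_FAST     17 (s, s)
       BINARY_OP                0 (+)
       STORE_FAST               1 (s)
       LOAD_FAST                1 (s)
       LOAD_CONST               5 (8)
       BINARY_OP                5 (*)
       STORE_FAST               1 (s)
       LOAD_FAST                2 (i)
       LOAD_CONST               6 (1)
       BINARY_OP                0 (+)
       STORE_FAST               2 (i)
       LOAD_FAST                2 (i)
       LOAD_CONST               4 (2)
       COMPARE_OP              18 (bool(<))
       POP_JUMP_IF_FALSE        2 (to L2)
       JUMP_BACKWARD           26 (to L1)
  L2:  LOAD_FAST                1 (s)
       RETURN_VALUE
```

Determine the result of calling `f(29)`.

LOAD_FAST a → push 29. Stack: [29]
LOAD_CONST → push 10. Stack: [29, 10]
BINARY_OP - → 29 - 10 = 19. Stack: [19]
LOAD_FAST a → push 29. Stack: [19, 29]
LOAD_CONST → push 9. Stack: [19, 29, 9]
BINARY_OP // → 29 // 9 = 3. Stack: [19, 3]
BINARY_OP + → 19 + 3 = 22. Stack: [22]
STORE_FAST s → s=22. Stack: []
LOAD_CONST → push 0. Stack: [0]
STORE_FAST i → i=0. Stack: []
LOAD_FAST i → push 0. Stack: [0]
LOAD_CONST → push 2. Stack: [0, 2]
COMPARE_OP bool(<) → 0 vs 2 = True. Stack: [True]
POP_JUMP_IF_FALSE → pop True; no jump. Stack: []
LOAD_FAST_LOAD_FAST s,a → push 22,29. Stack: [22, 29]
BINARY_OP ^ → 22 ^ 29 = 11. Stack: [11]
STORE_FAST s → s=11. Stack: []
LOAD_FAST_LOAD_FAST s,s → push 11,11. Stack: [11, 11]
BINARY_OP + → 11 + 11 = 22. Stack: [22]
STORE_FAST s → s=22. Stack: []
LOAD_FAST s → push 22. Stack: [22]
LOAD_CONST → push 8. Stack: [22, 8]
BINARY_OP * → 22 * 8 = 176. Stack: [176]
STORE_FAST s → s=176. Stack: []
LOAD_FAST i → push 0. Stack: [0]
LOAD_CONST → push 1. Stack: [0, 1]
BINARY_OP + → 0 + 1 = 1. Stack: [1]
STORE_FAST i → i=1. Stack: []
LOAD_FAST i → push 1. Stack: [1]
LOAD_CONST → push 2. Stack: [1, 2]
COMPARE_OP bool(<) → 1 vs 2 = True. Stack: [True]
POP_JUMP_IF_FALSE → pop True; no jump. Stack: []
LOAD_FAST_LOAD_FAST s,a → push 176,29. Stack: [176, 29]
BINARY_OP ^ → 176 ^ 29 = 173. Stack: [173]
STORE_FAST s → s=173. Stack: []
LOAD_FAST_LOAD_FAST s,s → push 173,173. Stack: [173, 173]
BINARY_OP + → 173 + 173 = 346. Stack: [346]
STORE_FAST s → s=346. Stack: []
LOAD_FAST s → push 346. Stack: [346]
LOAD_CONST → push 8. Stack: [346, 8]
BINARY_OP * → 346 * 8 = 2768. Stack: [2768]
STORE_FAST s → s=2768. Stack: []
LOAD_FAST i → push 1. Stack: [1]
LOAD_CONST → push 1. Stack: [1, 1]
BINARY_OP + → 1 + 1 = 2. Stack: [2]
STORE_FAST i → i=2. Stack: []
LOAD_FAST i → push 2. Stack: [2]
LOAD_CONST → push 2. Stack: [2, 2]
COMPARE_OP bool(<) → 2 vs 2 = False. Stack: [False]
POP_JUMP_IF_FALSE → pop False; jump. Stack: []
LOAD_FAST s → push 2768. Stack: [2768]
RETURN_VALUE → return 2768.

2768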